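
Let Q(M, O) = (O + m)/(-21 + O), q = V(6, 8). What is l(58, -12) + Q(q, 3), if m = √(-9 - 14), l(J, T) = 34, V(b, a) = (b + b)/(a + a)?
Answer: 203/6 - I*√23/18 ≈ 33.833 - 0.26644*I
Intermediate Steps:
V(b, a) = b/a (V(b, a) = (2*b)/((2*a)) = (2*b)*(1/(2*a)) = b/a)
m = I*√23 (m = √(-23) = I*√23 ≈ 4.7958*I)
q = ¾ (q = 6/8 = 6*(⅛) = ¾ ≈ 0.75000)
Q(M, O) = (O + I*√23)/(-21 + O)
l(58, -12) + Q(q, 3) = 34 + (3 + I*√23)/(-21 + 3) = 34 + (3 + I*√23)/(-18) = 34 - (3 + I*√23)/18 = 34 + (-⅙ - I*√23/18) = 203/6 - I*√23/18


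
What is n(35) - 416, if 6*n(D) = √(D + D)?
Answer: -416 + √70/6 ≈ -414.61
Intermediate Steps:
n(D) = √2*√D/6 (n(D) = √(D + D)/6 = √(2*D)/6 = (√2*√D)/6 = √2*√D/6)
n(35) - 416 = √2*√35/6 - 416 = √70/6 - 416 = -416 + √70/6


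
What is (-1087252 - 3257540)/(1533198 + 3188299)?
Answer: -4344792/4721497 ≈ -0.92021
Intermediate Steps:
(-1087252 - 3257540)/(1533198 + 3188299) = -4344792/4721497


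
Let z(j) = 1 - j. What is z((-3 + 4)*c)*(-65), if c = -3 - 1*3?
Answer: -455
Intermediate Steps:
c = -6 (c = -3 - 3 = -6)
z((-3 + 4)*c)*(-65) = (1 - (-3 + 4)*(-6))*(-65) = (1 - (-6))*(-65) = (1 - 1*(-6))*(-65) = (1 + 6)*(-65) = 7*(-65) = -455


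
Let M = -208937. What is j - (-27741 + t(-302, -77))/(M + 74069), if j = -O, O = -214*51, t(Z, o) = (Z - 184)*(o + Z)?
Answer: 490701935/44956 ≈ 10915.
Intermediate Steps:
t(Z, o) = (-184 + Z)*(Z + o)
O = -10914
j = 10914 (j = -1*(-10914) = 10914)
j - (-27741 + t(-302, -77))/(M + 74069) = 10914 - (-27741 + ((-302)² - 184*(-302) - 184*(-77) - 302*(-77)))/(-208937 + 74069) = 10914 - (-27741 + (91204 + 55568 + 14168 + 23254))/(-134868) = 10914 - (-27741 + 184194)*(-1)/134868 = 10914 - 156453*(-1)/134868 = 10914 - 1*(-52151/44956) = 10914 + 52151/44956 = 490701935/44956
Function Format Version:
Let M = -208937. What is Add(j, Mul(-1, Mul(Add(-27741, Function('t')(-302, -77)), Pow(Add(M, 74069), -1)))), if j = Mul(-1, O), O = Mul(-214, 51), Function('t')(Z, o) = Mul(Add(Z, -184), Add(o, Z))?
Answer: Rational(490701935, 44956) ≈ 10915.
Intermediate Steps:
Function('t')(Z, o) = Mul(Add(-184, Z), Add(Z, o))
O = -10914
j = 10914 (j = Mul(-1, -10914) = 10914)
Add(j, Mul(-1, Mul(Add(-27741, Function('t')(-302, -77)), Pow(Add(M, 74069), -1)))) = Add(10914, Mul(-1, Mul(Add(-27741, Add(Pow(-302, 2), Mul(-184, -302), Mul(-184, -77), Mul(-302, -77))), Pow(Add(-208937, 74069), -1)))) = Add(10914, Mul(-1, Mul(Add(-27741, Add(91204, 55568, 14168, 23254)), Pow(-134868, -1)))) = Add(10914, Mul(-1, Mul(Add(-27741, 184194), Rational(-1, 134868)))) = Add(10914, Mul(-1, Mul(156453, Rational(-1, 134868)))) = Add(10914, Mul(-1, Rational(-52151, 44956))) = Add(10914, Rational(52151, 44956)) = Rational(490701935, 44956)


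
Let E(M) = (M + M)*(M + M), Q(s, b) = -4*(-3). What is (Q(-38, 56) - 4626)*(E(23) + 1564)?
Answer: -16979520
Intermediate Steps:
Q(s, b) = 12
E(M) = 4*M² (E(M) = (2*M)*(2*M) = 4*M²)
(Q(-38, 56) - 4626)*(E(23) + 1564) = (12 - 4626)*(4*23² + 1564) = -4614*(4*529 + 1564) = -4614*(2116 + 1564) = -4614*3680 = -16979520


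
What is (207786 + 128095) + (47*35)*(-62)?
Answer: 233891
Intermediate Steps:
(207786 + 128095) + (47*35)*(-62) = 335881 + 1645*(-62) = 335881 - 101990 = 233891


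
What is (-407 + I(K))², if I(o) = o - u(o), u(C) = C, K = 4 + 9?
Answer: 165649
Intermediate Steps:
K = 13
I(o) = 0 (I(o) = o - o = 0)
(-407 + I(K))² = (-407 + 0)² = (-407)² = 165649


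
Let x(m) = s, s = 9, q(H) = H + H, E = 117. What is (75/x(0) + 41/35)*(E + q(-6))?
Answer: 998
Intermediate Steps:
q(H) = 2*H
x(m) = 9
(75/x(0) + 41/35)*(E + q(-6)) = (75/9 + 41/35)*(117 + 2*(-6)) = (75*(⅑) + 41*(1/35))*(117 - 12) = (25/3 + 41/35)*105 = (998/105)*105 = 998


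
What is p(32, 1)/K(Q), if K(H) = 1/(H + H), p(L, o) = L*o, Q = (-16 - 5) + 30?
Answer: 576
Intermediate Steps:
Q = 9 (Q = -21 + 30 = 9)
K(H) = 1/(2*H)
p(32, 1)/K(Q) = (32*1)/(((½)/9)) = 32/(((½)*(⅑))) = 32/(1/18) = 32*18 = 576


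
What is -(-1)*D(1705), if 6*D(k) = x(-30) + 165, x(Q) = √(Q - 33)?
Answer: 55/2 + I*√7/2 ≈ 27.5 + 1.3229*I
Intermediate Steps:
x(Q) = √(-33 + Q)
D(k) = 55/2 + I*√7/2 (D(k) = (√(-33 - 30) + 165)/6 = (√(-63) + 165)/6 = (3*I*√7 + 165)/6 = (165 + 3*I*√7)/6 = 55/2 + I*√7/2)
-(-1)*D(1705) = -(-1)*(55/2 + I*√7/2) = -(-55/2 - I*√7/2) = 55/2 + I*√7/2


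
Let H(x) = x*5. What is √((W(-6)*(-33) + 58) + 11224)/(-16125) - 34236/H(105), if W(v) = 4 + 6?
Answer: -11412/175 - 74*√2/16125 ≈ -65.218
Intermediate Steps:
W(v) = 10
H(x) = 5*x
√((W(-6)*(-33) + 58) + 11224)/(-16125) - 34236/H(105) = √((10*(-33) + 58) + 11224)/(-16125) - 34236/(5*105) = √((-330 + 58) + 11224)*(-1/16125) - 34236/525 = √(-272 + 11224)*(-1/16125) - 34236*1/525 = √10952*(-1/16125) - 11412/175 = (74*√2)*(-1/16125) - 11412/175 = -74*√2/16125 - 11412/175 = -11412/175 - 74*√2/16125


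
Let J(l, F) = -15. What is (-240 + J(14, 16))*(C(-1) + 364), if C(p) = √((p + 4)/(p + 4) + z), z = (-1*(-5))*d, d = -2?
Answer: -92820 - 765*I ≈ -92820.0 - 765.0*I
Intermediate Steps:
z = -10 (z = -1*(-5)*(-2) = 5*(-2) = -10)
C(p) = 3*I (C(p) = √((p + 4)/(p + 4) - 10) = √((4 + p)/(4 + p) - 10) = √(1 - 10) = √(-9) = 3*I)
(-240 + J(14, 16))*(C(-1) + 364) = (-240 - 15)*(3*I + 364) = -255*(364 + 3*I) = -92820 - 765*I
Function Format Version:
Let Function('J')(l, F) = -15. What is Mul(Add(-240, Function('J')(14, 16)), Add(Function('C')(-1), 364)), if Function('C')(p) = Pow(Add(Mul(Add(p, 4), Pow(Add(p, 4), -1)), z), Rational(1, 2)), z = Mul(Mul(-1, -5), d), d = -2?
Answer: Add(-92820, Mul(-765, I)) ≈ Add(-92820., Mul(-765.00, I))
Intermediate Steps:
z = -10 (z = Mul(Mul(-1, -5), -2) = Mul(5, -2) = -10)
Function('C')(p) = Mul(3, I) (Function('C')(p) = Pow(Add(Mul(Add(p, 4), Pow(Add(p, 4), -1)), -10), Rational(1, 2)) = Pow(Add(Mul(Add(4, p), Pow(Add(4, p), -1)), -10), Rational(1, 2)) = Pow(Add(1, -10), Rational(1, 2)) = Pow(-9, Rational(1, 2)) = Mul(3, I))
Mul(Add(-240, Function('J')(14, 16)), Add(Function('C')(-1), 364)) = Mul(Add(-240, -15), Add(Mul(3, I), 364)) = Mul(-255, Add(364, Mul(3, I))) = Add(-92820, Mul(-765, I))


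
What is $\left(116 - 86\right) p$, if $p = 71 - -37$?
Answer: $3240$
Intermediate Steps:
$p = 108$ ($p = 71 + 37 = 108$)
$\left(116 - 86\right) p = \left(116 - 86\right) 108 = 30 \cdot 108 = 3240$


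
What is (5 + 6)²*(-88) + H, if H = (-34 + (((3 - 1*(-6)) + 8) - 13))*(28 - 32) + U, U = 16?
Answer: -10512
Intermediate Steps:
H = 136 (H = (-34 + (((3 - 1*(-6)) + 8) - 13))*(28 - 32) + 16 = (-34 + (((3 + 6) + 8) - 13))*(-4) + 16 = (-34 + ((9 + 8) - 13))*(-4) + 16 = (-34 + (17 - 13))*(-4) + 16 = (-34 + 4)*(-4) + 16 = -30*(-4) + 16 = 120 + 16 = 136)
(5 + 6)²*(-88) + H = (5 + 6)²*(-88) + 136 = 11²*(-88) + 136 = 121*(-88) + 136 = -10648 + 136 = -10512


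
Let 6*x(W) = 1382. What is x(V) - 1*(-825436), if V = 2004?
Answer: 2476999/3 ≈ 8.2567e+5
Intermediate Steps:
x(W) = 691/3 (x(W) = (⅙)*1382 = 691/3)
x(V) - 1*(-825436) = 691/3 - 1*(-825436) = 691/3 + 825436 = 2476999/3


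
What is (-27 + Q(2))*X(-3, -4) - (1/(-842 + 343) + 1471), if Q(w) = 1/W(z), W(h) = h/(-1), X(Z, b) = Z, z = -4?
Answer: -2775933/1996 ≈ -1390.7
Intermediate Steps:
W(h) = -h (W(h) = h*(-1) = -h)
Q(w) = ¼ (Q(w) = 1/(-1*(-4)) = 1/4 = ¼)
(-27 + Q(2))*X(-3, -4) - (1/(-842 + 343) + 1471) = (-27 + ¼)*(-3) - (1/(-842 + 343) + 1471) = -107/4*(-3) - (1/(-499) + 1471) = 321/4 - (-1/499 + 1471) = 321/4 - 1*734028/499 = 321/4 - 734028/499 = -2775933/1996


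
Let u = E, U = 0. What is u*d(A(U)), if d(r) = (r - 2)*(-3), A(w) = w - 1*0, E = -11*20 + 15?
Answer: -1230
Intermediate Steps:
E = -205 (E = -220 + 15 = -205)
u = -205
A(w) = w (A(w) = w + 0 = w)
d(r) = 6 - 3*r (d(r) = (-2 + r)*(-3) = 6 - 3*r)
u*d(A(U)) = -205*(6 - 3*0) = -205*(6 + 0) = -205*6 = -1230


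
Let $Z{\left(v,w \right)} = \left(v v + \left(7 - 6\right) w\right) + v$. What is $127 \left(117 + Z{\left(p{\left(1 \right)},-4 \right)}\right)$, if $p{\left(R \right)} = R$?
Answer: $14605$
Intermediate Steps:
$Z{\left(v,w \right)} = v + w + v^{2}$ ($Z{\left(v,w \right)} = \left(v^{2} + 1 w\right) + v = \left(v^{2} + w\right) + v = \left(w + v^{2}\right) + v = v + w + v^{2}$)
$127 \left(117 + Z{\left(p{\left(1 \right)},-4 \right)}\right) = 127 \left(117 + \left(1 - 4 + 1^{2}\right)\right) = 127 \left(117 + \left(1 - 4 + 1\right)\right) = 127 \left(117 - 2\right) = 127 \cdot 115 = 14605$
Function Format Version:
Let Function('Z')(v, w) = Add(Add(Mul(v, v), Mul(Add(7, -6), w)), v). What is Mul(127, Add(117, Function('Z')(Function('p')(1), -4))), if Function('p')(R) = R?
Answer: 14605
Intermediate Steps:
Function('Z')(v, w) = Add(v, w, Pow(v, 2)) (Function('Z')(v, w) = Add(Add(Pow(v, 2), Mul(1, w)), v) = Add(Add(Pow(v, 2), w), v) = Add(Add(w, Pow(v, 2)), v) = Add(v, w, Pow(v, 2)))
Mul(127, Add(117, Function('Z')(Function('p')(1), -4))) = Mul(127, Add(117, Add(1, -4, Pow(1, 2)))) = Mul(127, Add(117, Add(1, -4, 1))) = Mul(127, Add(117, -2)) = Mul(127, 115) = 14605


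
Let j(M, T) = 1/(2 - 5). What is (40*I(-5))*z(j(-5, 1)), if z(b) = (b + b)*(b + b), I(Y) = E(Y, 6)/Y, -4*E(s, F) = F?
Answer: 16/3 ≈ 5.3333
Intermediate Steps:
E(s, F) = -F/4
I(Y) = -3/(2*Y) (I(Y) = (-¼*6)/Y = -3/(2*Y))
j(M, T) = -⅓ (j(M, T) = 1/(-3) = -⅓)
z(b) = 4*b² (z(b) = (2*b)*(2*b) = 4*b²)
(40*I(-5))*z(j(-5, 1)) = (40*(-3/2/(-5)))*(4*(-⅓)²) = (40*(-3/2*(-⅕)))*(4*(⅑)) = (40*(3/10))*(4/9) = 12*(4/9) = 16/3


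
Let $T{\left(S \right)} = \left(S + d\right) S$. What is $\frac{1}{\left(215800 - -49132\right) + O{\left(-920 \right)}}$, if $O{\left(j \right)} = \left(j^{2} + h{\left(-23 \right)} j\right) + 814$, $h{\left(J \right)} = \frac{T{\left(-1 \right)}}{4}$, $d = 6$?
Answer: $\frac{1}{1113296} \approx 8.9823 \cdot 10^{-7}$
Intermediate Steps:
$T{\left(S \right)} = S \left(6 + S\right)$ ($T{\left(S \right)} = \left(S + 6\right) S = \left(6 + S\right) S = S \left(6 + S\right)$)
$h{\left(J \right)} = - \frac{5}{4}$ ($h{\left(J \right)} = \frac{\left(-1\right) \left(6 - 1\right)}{4} = \left(-1\right) 5 \cdot \frac{1}{4} = \left(-5\right) \frac{1}{4} = - \frac{5}{4}$)
$O{\left(j \right)} = 814 + j^{2} - \frac{5 j}{4}$ ($O{\left(j \right)} = \left(j^{2} - \frac{5 j}{4}\right) + 814 = 814 + j^{2} - \frac{5 j}{4}$)
$\frac{1}{\left(215800 - -49132\right) + O{\left(-920 \right)}} = \frac{1}{\left(215800 - -49132\right) + \left(814 + \left(-920\right)^{2} - -1150\right)} = \frac{1}{\left(215800 + 49132\right) + \left(814 + 846400 + 1150\right)} = \frac{1}{264932 + 848364} = \frac{1}{1113296}$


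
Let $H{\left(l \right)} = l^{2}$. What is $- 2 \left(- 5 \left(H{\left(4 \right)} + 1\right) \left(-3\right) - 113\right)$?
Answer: $-284$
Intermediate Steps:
$- 2 \left(- 5 \left(H{\left(4 \right)} + 1\right) \left(-3\right) - 113\right) = - 2 \left(- 5 \left(4^{2} + 1\right) \left(-3\right) - 113\right) = - 2 \left(- 5 \left(16 + 1\right) \left(-3\right) - 113\right) = - 2 \left(\left(-5\right) 17 \left(-3\right) - 113\right) = - 2 \left(\left(-85\right) \left(-3\right) - 113\right) = - 2 \left(255 - 113\right) = \left(-2\right) 142 = -284$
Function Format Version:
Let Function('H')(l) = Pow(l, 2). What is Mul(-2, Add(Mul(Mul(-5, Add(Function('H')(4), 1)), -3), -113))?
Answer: -284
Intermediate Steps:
Mul(-2, Add(Mul(Mul(-5, Add(Function('H')(4), 1)), -3), -113)) = Mul(-2, Add(Mul(Mul(-5, Add(Pow(4, 2), 1)), -3), -113)) = Mul(-2, Add(Mul(Mul(-5, Add(16, 1)), -3), -113)) = Mul(-2, Add(Mul(Mul(-5, 17), -3), -113)) = Mul(-2, Add(Mul(-85, -3), -113)) = Mul(-2, Add(255, -113)) = Mul(-2, 142) = -284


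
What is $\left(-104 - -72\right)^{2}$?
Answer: $1024$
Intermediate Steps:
$\left(-104 - -72\right)^{2} = \left(-104 + \left(-4 + 76\right)\right)^{2} = \left(-104 + 72\right)^{2} = \left(-32\right)^{2} = 1024$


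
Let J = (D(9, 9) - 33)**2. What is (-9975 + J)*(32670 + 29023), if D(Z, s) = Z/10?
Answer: -55181859087/100 ≈ -5.5182e+8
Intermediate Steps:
D(Z, s) = Z/10 (D(Z, s) = Z*(1/10) = Z/10)
J = 103041/100 (J = ((1/10)*9 - 33)**2 = (9/10 - 33)**2 = (-321/10)**2 = 103041/100 ≈ 1030.4)
(-9975 + J)*(32670 + 29023) = (-9975 + 103041/100)*(32670 + 29023) = -894459/100*61693 = -55181859087/100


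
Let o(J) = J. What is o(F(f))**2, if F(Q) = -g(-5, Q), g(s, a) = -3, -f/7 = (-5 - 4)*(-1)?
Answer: 9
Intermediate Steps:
f = -63 (f = -7*(-5 - 4)*(-1) = -(-63)*(-1) = -7*9 = -63)
F(Q) = 3 (F(Q) = -1*(-3) = 3)
o(F(f))**2 = 3**2 = 9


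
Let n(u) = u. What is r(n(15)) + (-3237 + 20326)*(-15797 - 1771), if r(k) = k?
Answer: -300219537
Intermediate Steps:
r(n(15)) + (-3237 + 20326)*(-15797 - 1771) = 15 + (-3237 + 20326)*(-15797 - 1771) = 15 + 17089*(-17568) = 15 - 300219552 = -300219537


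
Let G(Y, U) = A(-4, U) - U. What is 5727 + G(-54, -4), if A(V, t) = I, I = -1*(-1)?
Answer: 5732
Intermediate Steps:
I = 1
A(V, t) = 1
G(Y, U) = 1 - U
5727 + G(-54, -4) = 5727 + (1 - 1*(-4)) = 5727 + (1 + 4) = 5727 + 5 = 5732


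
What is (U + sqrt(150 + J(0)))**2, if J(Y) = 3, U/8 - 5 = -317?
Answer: 6230169 - 14976*sqrt(17) ≈ 6.1684e+6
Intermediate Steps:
U = -2496 (U = 40 + 8*(-317) = 40 - 2536 = -2496)
(U + sqrt(150 + J(0)))**2 = (-2496 + sqrt(150 + 3))**2 = (-2496 + sqrt(153))**2 = (-2496 + 3*sqrt(17))**2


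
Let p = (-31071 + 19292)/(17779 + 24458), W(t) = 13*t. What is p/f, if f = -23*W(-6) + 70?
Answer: -11779/78729768 ≈ -0.00014961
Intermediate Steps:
p = -11779/42237 ≈ -0.27888
f = 1864 (f = -299*(-6) + 70 = -23*(-78) + 70 = 1794 + 70 = 1864)
p/f = -11779/42237/1864 = -11779/42237*1/1864 = -11779/78729768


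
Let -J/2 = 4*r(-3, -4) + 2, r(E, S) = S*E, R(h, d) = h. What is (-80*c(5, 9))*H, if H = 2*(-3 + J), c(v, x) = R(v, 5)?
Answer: 82400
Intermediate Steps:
c(v, x) = v
r(E, S) = E*S
J = -100 (J = -2*(4*(-3*(-4)) + 2) = -2*(4*12 + 2) = -2*(48 + 2) = -2*50 = -100)
H = -206 (H = 2*(-3 - 100) = 2*(-103) = -206)
(-80*c(5, 9))*H = -80*5*(-206) = -400*(-206) = 82400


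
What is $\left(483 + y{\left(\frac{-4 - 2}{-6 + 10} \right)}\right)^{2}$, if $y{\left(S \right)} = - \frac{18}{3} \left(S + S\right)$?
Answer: $251001$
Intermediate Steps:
$y{\left(S \right)} = - 12 S$ ($y{\left(S \right)} = \left(-18\right) \frac{1}{3} \cdot 2 S = - 6 \cdot 2 S = - 12 S$)
$\left(483 + y{\left(\frac{-4 - 2}{-6 + 10} \right)}\right)^{2} = \left(483 - 12 \frac{-4 - 2}{-6 + 10}\right)^{2} = \left(483 - 12 \left(- \frac{6}{4}\right)\right)^{2} = \left(483 - 12 \left(\left(-6\right) \frac{1}{4}\right)\right)^{2} = \left(483 - -18\right)^{2} = \left(483 + 18\right)^{2} = 501^{2} = 251001$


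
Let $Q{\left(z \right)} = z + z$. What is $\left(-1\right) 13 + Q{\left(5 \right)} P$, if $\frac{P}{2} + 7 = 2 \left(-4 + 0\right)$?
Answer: $-313$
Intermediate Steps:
$Q{\left(z \right)} = 2 z$
$P = -30$ ($P = -14 + 2 \cdot 2 \left(-4 + 0\right) = -14 + 2 \cdot 2 \left(-4\right) = -14 + 2 \left(-8\right) = -14 - 16 = -30$)
$\left(-1\right) 13 + Q{\left(5 \right)} P = \left(-1\right) 13 + 2 \cdot 5 \left(-30\right) = -13 + 10 \left(-30\right) = -13 - 300 = -313$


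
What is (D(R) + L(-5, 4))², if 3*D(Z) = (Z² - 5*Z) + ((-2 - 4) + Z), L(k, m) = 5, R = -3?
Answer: 100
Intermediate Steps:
D(Z) = -2 - 4*Z/3 + Z²/3 (D(Z) = ((Z² - 5*Z) + ((-2 - 4) + Z))/3 = ((Z² - 5*Z) + (-6 + Z))/3 = (-6 + Z² - 4*Z)/3 = -2 - 4*Z/3 + Z²/3)
(D(R) + L(-5, 4))² = ((-2 - 4/3*(-3) + (⅓)*(-3)²) + 5)² = ((-2 + 4 + (⅓)*9) + 5)² = ((-2 + 4 + 3) + 5)² = (5 + 5)² = 10² = 100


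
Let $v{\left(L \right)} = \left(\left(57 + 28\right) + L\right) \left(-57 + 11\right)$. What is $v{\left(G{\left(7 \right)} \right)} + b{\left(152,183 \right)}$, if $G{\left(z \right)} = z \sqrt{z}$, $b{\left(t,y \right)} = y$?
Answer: $-3727 - 322 \sqrt{7} \approx -4578.9$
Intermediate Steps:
$G{\left(z \right)} = z^{\frac{3}{2}}$
$v{\left(L \right)} = -3910 - 46 L$ ($v{\left(L \right)} = \left(85 + L\right) \left(-46\right) = -3910 - 46 L$)
$v{\left(G{\left(7 \right)} \right)} + b{\left(152,183 \right)} = \left(-3910 - 46 \cdot 7^{\frac{3}{2}}\right) + 183 = \left(-3910 - 46 \cdot 7 \sqrt{7}\right) + 183 = \left(-3910 - 322 \sqrt{7}\right) + 183 = -3727 - 322 \sqrt{7}$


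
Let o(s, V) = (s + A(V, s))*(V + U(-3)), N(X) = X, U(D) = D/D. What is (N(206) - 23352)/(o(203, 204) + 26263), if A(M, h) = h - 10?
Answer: -23146/107443 ≈ -0.21543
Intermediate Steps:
U(D) = 1
A(M, h) = -10 + h
o(s, V) = (1 + V)*(-10 + 2*s) (o(s, V) = (s + (-10 + s))*(V + 1) = (-10 + 2*s)*(1 + V) = (1 + V)*(-10 + 2*s))
(N(206) - 23352)/(o(203, 204) + 26263) = (206 - 23352)/((-10 - 10*204 + 2*203 + 2*204*203) + 26263) = -23146/((-10 - 2040 + 406 + 82824) + 26263) = -23146/(81180 + 26263) = -23146/107443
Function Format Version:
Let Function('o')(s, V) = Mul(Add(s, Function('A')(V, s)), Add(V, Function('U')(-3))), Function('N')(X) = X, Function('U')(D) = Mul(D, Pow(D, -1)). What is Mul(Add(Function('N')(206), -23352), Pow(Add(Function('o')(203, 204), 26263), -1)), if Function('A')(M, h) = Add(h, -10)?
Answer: Rational(-23146, 107443) ≈ -0.21543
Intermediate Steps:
Function('U')(D) = 1
Function('A')(M, h) = Add(-10, h)
Function('o')(s, V) = Mul(Add(1, V), Add(-10, Mul(2, s))) (Function('o')(s, V) = Mul(Add(s, Add(-10, s)), Add(V, 1)) = Mul(Add(-10, Mul(2, s)), Add(1, V)) = Mul(Add(1, V), Add(-10, Mul(2, s))))
Mul(Add(Function('N')(206), -23352), Pow(Add(Function('o')(203, 204), 26263), -1)) = Mul(Add(206, -23352), Pow(Add(Add(-10, Mul(-10, 204), Mul(2, 203), Mul(2, 204, 203)), 26263), -1)) = Mul(-23146, Pow(Add(Add(-10, -2040, 406, 82824), 26263), -1)) = Mul(-23146, Pow(Add(81180, 26263), -1)) = Mul(-23146, Pow(107443, -1)) = Mul(-23146, Rational(1, 107443)) = Rational(-23146, 107443)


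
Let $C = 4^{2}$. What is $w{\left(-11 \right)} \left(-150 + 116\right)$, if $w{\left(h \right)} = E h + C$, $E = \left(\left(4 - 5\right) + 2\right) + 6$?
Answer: $2074$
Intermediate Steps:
$C = 16$
$E = 7$ ($E = \left(\left(4 - 5\right) + 2\right) + 6 = \left(-1 + 2\right) + 6 = 1 + 6 = 7$)
$w{\left(h \right)} = 16 + 7 h$ ($w{\left(h \right)} = 7 h + 16 = 16 + 7 h$)
$w{\left(-11 \right)} \left(-150 + 116\right) = \left(16 + 7 \left(-11\right)\right) \left(-150 + 116\right) = \left(16 - 77\right) \left(-34\right) = \left(-61\right) \left(-34\right) = 2074$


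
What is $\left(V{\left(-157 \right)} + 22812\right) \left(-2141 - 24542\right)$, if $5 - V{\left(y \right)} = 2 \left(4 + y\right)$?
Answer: $-616991009$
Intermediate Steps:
$V{\left(y \right)} = -3 - 2 y$ ($V{\left(y \right)} = 5 - 2 \left(4 + y\right) = 5 - \left(8 + 2 y\right) = -3 - 2 y$)
$\left(V{\left(-157 \right)} + 22812\right) \left(-2141 - 24542\right) = \left(\left(-3 - -314\right) + 22812\right) \left(-2141 - 24542\right) = \left(\left(-3 + 314\right) + 22812\right) \left(-26683\right) = \left(311 + 22812\right) \left(-26683\right) = 23123 \left(-26683\right) = -616991009$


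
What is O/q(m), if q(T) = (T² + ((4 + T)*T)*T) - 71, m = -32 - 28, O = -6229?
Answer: 6229/198071 ≈ 0.031448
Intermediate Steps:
m = -60
q(T) = -71 + T² + T²*(4 + T) (q(T) = (T² + (T*(4 + T))*T) - 71 = (T² + T²*(4 + T)) - 71 = -71 + T² + T²*(4 + T))
O/q(m) = -6229/(-71 + (-60)³ + 5*(-60)²) = -6229/(-71 - 216000 + 5*3600) = -6229/(-71 - 216000 + 18000) = -6229/(-198071) = -6229*(-1/198071) = 6229/198071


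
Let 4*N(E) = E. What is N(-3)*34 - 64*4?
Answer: -563/2 ≈ -281.50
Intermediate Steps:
N(E) = E/4
N(-3)*34 - 64*4 = ((1/4)*(-3))*34 - 64*4 = -3/4*34 - 256 = -51/2 - 256 = -563/2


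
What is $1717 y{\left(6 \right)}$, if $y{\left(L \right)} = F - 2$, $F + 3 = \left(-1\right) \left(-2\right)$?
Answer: $-5151$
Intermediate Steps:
$F = -1$ ($F = -3 - -2 = -3 + 2 = -1$)
$y{\left(L \right)} = -3$ ($y{\left(L \right)} = -1 - 2 = -3$)
$1717 y{\left(6 \right)} = 1717 \left(-3\right) = -5151$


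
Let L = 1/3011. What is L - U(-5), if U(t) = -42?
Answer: 126463/3011 ≈ 42.000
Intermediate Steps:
L = 1/3011 ≈ 0.00033212
L - U(-5) = 1/3011 - 1*(-42) = 1/3011 + 42 = 126463/3011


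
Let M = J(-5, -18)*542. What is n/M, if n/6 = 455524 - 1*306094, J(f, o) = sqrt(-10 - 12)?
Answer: -224145*I*sqrt(22)/2981 ≈ -352.68*I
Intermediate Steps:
J(f, o) = I*sqrt(22) (J(f, o) = sqrt(-22) = I*sqrt(22))
n = 896580 (n = 6*(455524 - 1*306094) = 6*(455524 - 306094) = 6*149430 = 896580)
M = 542*I*sqrt(22) (M = (I*sqrt(22))*542 = 542*I*sqrt(22) ≈ 2542.2*I)
n/M = 896580/((542*I*sqrt(22))) = 896580*(-I*sqrt(22)/11924) = -224145*I*sqrt(22)/2981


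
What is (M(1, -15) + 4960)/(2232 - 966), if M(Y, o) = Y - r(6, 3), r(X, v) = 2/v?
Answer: 14881/3798 ≈ 3.9181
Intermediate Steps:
M(Y, o) = -⅔ + Y (M(Y, o) = Y - 2/3 = Y - 1*⅔ = Y - ⅔ = -⅔ + Y)
(M(1, -15) + 4960)/(2232 - 966) = ((-⅔ + 1) + 4960)/(2232 - 966) = (⅓ + 4960)/1266 = (14881/3)*(1/1266) = 14881/3798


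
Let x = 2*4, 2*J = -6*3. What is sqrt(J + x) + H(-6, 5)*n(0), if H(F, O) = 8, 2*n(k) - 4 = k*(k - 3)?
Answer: 16 + I ≈ 16.0 + 1.0*I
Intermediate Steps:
n(k) = 2 + k*(-3 + k)/2 (n(k) = 2 + (k*(k - 3))/2 = 2 + (k*(-3 + k))/2 = 2 + k*(-3 + k)/2)
J = -9 (J = (-6*3)/2 = (1/2)*(-18) = -9)
x = 8
sqrt(J + x) + H(-6, 5)*n(0) = sqrt(-9 + 8) + 8*(2 + (1/2)*0**2 - 3/2*0) = sqrt(-1) + 8*(2 + (1/2)*0 + 0) = I + 8*(2 + 0 + 0) = I + 8*2 = I + 16 = 16 + I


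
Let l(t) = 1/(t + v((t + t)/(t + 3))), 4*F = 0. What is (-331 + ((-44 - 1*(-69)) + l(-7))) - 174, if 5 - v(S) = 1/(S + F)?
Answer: -7687/16 ≈ -480.44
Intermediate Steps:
F = 0 (F = (1/4)*0 = 0)
v(S) = 5 - 1/S (v(S) = 5 - 1/(S + 0) = 5 - 1/S)
l(t) = 1/(5 + t - (3 + t)/(2*t)) (l(t) = 1/(t + (5 - 1/((t + t)/(t + 3)))) = 1/(t + (5 - 1/((2*t)/(3 + t)))) = 1/(t + (5 - 1/(2*t/(3 + t)))) = 1/(t + (5 - (3 + t)/(2*t))) = 1/(5 + t - (3 + t)/(2*t)))
(-331 + ((-44 - 1*(-69)) + l(-7))) - 174 = (-331 + ((-44 - 1*(-69)) + 2*(-7)/(-3 + 2*(-7)**2 + 9*(-7)))) - 174 = (-331 + ((-44 + 69) + 2*(-7)/(-3 + 2*49 - 63))) - 174 = (-331 + (25 + 2*(-7)/(-3 + 98 - 63))) - 174 = (-331 + (25 + 2*(-7)/32)) - 174 = (-331 + (25 + 2*(-7)*(1/32))) - 174 = (-331 + (25 - 7/16)) - 174 = (-331 + 393/16) - 174 = -4903/16 - 174 = -7687/16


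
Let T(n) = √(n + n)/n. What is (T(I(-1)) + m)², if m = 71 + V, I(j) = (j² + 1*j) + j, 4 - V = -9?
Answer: (84 - I*√2)² ≈ 7054.0 - 237.59*I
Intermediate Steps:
V = 13 (V = 4 - 1*(-9) = 4 + 9 = 13)
I(j) = j² + 2*j (I(j) = (j² + j) + j = (j + j²) + j = j² + 2*j)
T(n) = √2/√n (T(n) = √(2*n)/n = (√2*√n)/n = √2/√n)
m = 84 (m = 71 + 13 = 84)
(T(I(-1)) + m)² = (√2/√(-(2 - 1)) + 84)² = (√2/√(-1*1) + 84)² = (√2/√(-1) + 84)² = (√2*(-I) + 84)² = (-I*√2 + 84)² = (84 - I*√2)²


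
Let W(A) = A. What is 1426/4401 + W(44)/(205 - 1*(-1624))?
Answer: 2801798/8049429 ≈ 0.34807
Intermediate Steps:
1426/4401 + W(44)/(205 - 1*(-1624)) = 1426/4401 + 44/(205 - 1*(-1624)) = 1426*(1/4401) + 44/(205 + 1624) = 1426/4401 + 44/1829 = 2801798/8049429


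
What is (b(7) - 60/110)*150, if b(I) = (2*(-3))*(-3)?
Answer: 28800/11 ≈ 2618.2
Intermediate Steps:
b(I) = 18 (b(I) = -6*(-3) = 18)
(b(7) - 60/110)*150 = (18 - 60/110)*150 = (18 - 60*1/110)*150 = (18 - 6/11)*150 = (192/11)*150 = 28800/11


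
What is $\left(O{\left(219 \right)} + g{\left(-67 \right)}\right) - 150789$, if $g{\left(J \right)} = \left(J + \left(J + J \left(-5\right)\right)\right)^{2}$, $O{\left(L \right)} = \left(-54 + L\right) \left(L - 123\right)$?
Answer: $-94548$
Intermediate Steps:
$O{\left(L \right)} = \left(-123 + L\right) \left(-54 + L\right)$ ($O{\left(L \right)} = \left(-54 + L\right) \left(-123 + L\right) = \left(-123 + L\right) \left(-54 + L\right)$)
$g{\left(J \right)} = 9 J^{2}$ ($g{\left(J \right)} = \left(J + \left(J - 5 J\right)\right)^{2} = \left(J - 4 J\right)^{2} = \left(- 3 J\right)^{2} = 9 J^{2}$)
$\left(O{\left(219 \right)} + g{\left(-67 \right)}\right) - 150789 = \left(\left(6642 + 219^{2} - 38763\right) + 9 \left(-67\right)^{2}\right) - 150789 = \left(\left(6642 + 47961 - 38763\right) + 9 \cdot 4489\right) + \left(-167835 + 17046\right) = \left(15840 + 40401\right) - 150789 = 56241 - 150789 = -94548$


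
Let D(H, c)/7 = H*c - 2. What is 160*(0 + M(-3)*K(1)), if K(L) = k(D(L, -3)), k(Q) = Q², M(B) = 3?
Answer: 588000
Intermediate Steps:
D(H, c) = -14 + 7*H*c (D(H, c) = 7*(H*c - 2) = 7*(-2 + H*c) = -14 + 7*H*c)
K(L) = (-14 - 21*L)² (K(L) = (-14 + 7*L*(-3))² = (-14 - 21*L)²)
160*(0 + M(-3)*K(1)) = 160*(0 + 3*(49*(2 + 3*1)²)) = 160*(0 + 3*(49*(2 + 3)²)) = 160*(0 + 3*(49*5²)) = 160*(0 + 3*(49*25)) = 160*(0 + 3*1225) = 160*(0 + 3675) = 160*3675 = 588000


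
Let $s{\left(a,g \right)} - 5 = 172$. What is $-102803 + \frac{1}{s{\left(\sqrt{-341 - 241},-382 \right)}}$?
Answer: $- \frac{18196130}{177} \approx -1.028 \cdot 10^{5}$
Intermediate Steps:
$s{\left(a,g \right)} = 177$ ($s{\left(a,g \right)} = 5 + 172 = 177$)
$-102803 + \frac{1}{s{\left(\sqrt{-341 - 241},-382 \right)}} = -102803 + \frac{1}{177} = - \frac{18196130}{177}$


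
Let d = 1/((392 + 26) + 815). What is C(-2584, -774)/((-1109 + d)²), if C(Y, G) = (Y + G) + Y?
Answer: -4516778619/934885910408 ≈ -0.0048314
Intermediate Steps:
C(Y, G) = G + 2*Y (C(Y, G) = (G + Y) + Y = G + 2*Y)
d = 1/1233 (d = 1/(418 + 815) = 1/1233 ≈ 0.00081103)
C(-2584, -774)/((-1109 + d)²) = (-774 + 2*(-2584))/((-1109 + 1/1233)²) = (-774 - 5168)/((-1367396/1233)²) = -5942/1869771820816/1520289 = -5942*1520289/1869771820816 = -4516778619/934885910408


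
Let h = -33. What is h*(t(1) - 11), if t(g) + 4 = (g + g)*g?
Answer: 429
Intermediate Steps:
t(g) = -4 + 2*g**2 (t(g) = -4 + (g + g)*g = -4 + (2*g)*g = -4 + 2*g**2)
h*(t(1) - 11) = -33*((-4 + 2*1**2) - 11) = -33*((-4 + 2*1) - 11) = -33*((-4 + 2) - 11) = -33*(-2 - 11) = -33*(-13) = 429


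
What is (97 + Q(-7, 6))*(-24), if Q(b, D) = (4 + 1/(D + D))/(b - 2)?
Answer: -20854/9 ≈ -2317.1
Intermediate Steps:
Q(b, D) = (4 + 1/(2*D))/(-2 + b)
(97 + Q(-7, 6))*(-24) = (97 + (½)*(1 + 8*6)/(6*(-2 - 7)))*(-24) = (97 + (½)*(⅙)*(1 + 48)/(-9))*(-24) = (97 + (½)*(⅙)*(-⅑)*49)*(-24) = (97 - 49/108)*(-24) = (10427/108)*(-24) = -20854/9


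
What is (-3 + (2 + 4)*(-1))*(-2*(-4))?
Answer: -72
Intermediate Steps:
(-3 + (2 + 4)*(-1))*(-2*(-4)) = (-3 + 6*(-1))*8 = (-3 - 6)*8 = -9*8 = -72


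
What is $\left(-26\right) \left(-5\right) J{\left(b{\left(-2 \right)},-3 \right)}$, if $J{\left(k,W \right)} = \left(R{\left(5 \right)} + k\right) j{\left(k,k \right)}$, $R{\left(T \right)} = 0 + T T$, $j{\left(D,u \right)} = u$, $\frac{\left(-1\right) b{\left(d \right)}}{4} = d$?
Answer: $34320$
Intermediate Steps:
$b{\left(d \right)} = - 4 d$
$R{\left(T \right)} = T^{2}$ ($R{\left(T \right)} = 0 + T^{2} = T^{2}$)
$J{\left(k,W \right)} = k \left(25 + k\right)$ ($J{\left(k,W \right)} = \left(5^{2} + k\right) k = \left(25 + k\right) k = k \left(25 + k\right)$)
$\left(-26\right) \left(-5\right) J{\left(b{\left(-2 \right)},-3 \right)} = \left(-26\right) \left(-5\right) \left(-4\right) \left(-2\right) \left(25 - -8\right) = 130 \cdot 8 \left(25 + 8\right) = 130 \cdot 8 \cdot 33 = 130 \cdot 264 = 34320$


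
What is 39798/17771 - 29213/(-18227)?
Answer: 1244542369/323912017 ≈ 3.8422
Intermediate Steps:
39798/17771 - 29213/(-18227) = 39798*(1/17771) - 29213*(-1/18227) = 39798/17771 + 29213/18227 = 1244542369/323912017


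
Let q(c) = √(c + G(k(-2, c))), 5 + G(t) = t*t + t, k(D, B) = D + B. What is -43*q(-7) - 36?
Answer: -36 - 86*√15 ≈ -369.08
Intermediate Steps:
k(D, B) = B + D
G(t) = -5 + t + t² (G(t) = -5 + (t*t + t) = -5 + (t² + t) = -5 + (t + t²) = -5 + t + t²)
q(c) = √(-7 + (-2 + c)² + 2*c) (q(c) = √(c + (-5 + (c - 2) + (c - 2)²)) = √(c + (-5 + (-2 + c) + (-2 + c)²)) = √(c + (-7 + c + (-2 + c)²)) = √(-7 + (-2 + c)² + 2*c))
-43*q(-7) - 36 = -43*√(-3 + (-7)² - 2*(-7)) - 36 = -43*√(-3 + 49 + 14) - 36 = -86*√15 - 36 = -36 - 86*√15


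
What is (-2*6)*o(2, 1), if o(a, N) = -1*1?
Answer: 12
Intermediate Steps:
o(a, N) = -1
(-2*6)*o(2, 1) = -2*6*(-1) = -12*(-1) = 12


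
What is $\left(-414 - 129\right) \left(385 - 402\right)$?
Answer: $9231$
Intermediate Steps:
$\left(-414 - 129\right) \left(385 - 402\right) = \left(-543\right) \left(-17\right) = 9231$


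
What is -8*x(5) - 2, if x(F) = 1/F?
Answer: -18/5 ≈ -3.6000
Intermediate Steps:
-8*x(5) - 2 = -8/5 - 2 = -18/5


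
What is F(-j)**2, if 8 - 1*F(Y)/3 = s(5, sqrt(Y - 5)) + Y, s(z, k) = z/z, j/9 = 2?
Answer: 5625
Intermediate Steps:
j = 18 (j = 9*2 = 18)
s(z, k) = 1
F(Y) = 21 - 3*Y (F(Y) = 24 - 3*(1 + Y) = 24 + (-3 - 3*Y) = 21 - 3*Y)
F(-j)**2 = (21 - (-3)*18)**2 = (21 - 3*(-18))**2 = (21 + 54)**2 = 75**2 = 5625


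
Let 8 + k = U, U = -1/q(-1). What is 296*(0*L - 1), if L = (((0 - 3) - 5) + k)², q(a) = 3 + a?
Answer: -296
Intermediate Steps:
U = -½ (U = -1/(3 - 1) = -1/2 = -1*½ = -½ ≈ -0.50000)
k = -17/2 (k = -8 - ½ = -17/2 ≈ -8.5000)
L = 1089/4 (L = (((0 - 3) - 5) - 17/2)² = ((-3 - 5) - 17/2)² = (-8 - 17/2)² = (-33/2)² = 1089/4 ≈ 272.25)
296*(0*L - 1) = 296*(0*(1089/4) - 1) = 296*(0 - 1) = 296*(-1) = -296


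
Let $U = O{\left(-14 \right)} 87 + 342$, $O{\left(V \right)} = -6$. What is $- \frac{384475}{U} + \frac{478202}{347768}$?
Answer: $\frac{1672427227}{782478} \approx 2137.3$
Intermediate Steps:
$U = -180$ ($U = \left(-6\right) 87 + 342 = -522 + 342 = -180$)
$- \frac{384475}{U} + \frac{478202}{347768} = - \frac{384475}{-180} + \frac{478202}{347768} = \left(-384475\right) \left(- \frac{1}{180}\right) + 478202 \cdot \frac{1}{347768} = \frac{76895}{36} + \frac{239101}{173884} = \frac{1672427227}{782478}$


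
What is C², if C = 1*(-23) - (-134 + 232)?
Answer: 14641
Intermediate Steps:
C = -121 (C = -23 - 1*98 = -23 - 98 = -121)
C² = (-121)² = 14641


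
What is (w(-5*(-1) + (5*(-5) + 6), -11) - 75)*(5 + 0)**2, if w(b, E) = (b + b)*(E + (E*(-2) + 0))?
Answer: -9575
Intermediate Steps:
w(b, E) = -2*E*b (w(b, E) = (2*b)*(E + (-2*E + 0)) = (2*b)*(E - 2*E) = (2*b)*(-E) = -2*E*b)
(w(-5*(-1) + (5*(-5) + 6), -11) - 75)*(5 + 0)**2 = (-2*(-11)*(-5*(-1) + (5*(-5) + 6)) - 75)*(5 + 0)**2 = (-2*(-11)*(5 + (-25 + 6)) - 75)*5**2 = (-2*(-11)*(5 - 19) - 75)*25 = (-2*(-11)*(-14) - 75)*25 = (-308 - 75)*25 = -383*25 = -9575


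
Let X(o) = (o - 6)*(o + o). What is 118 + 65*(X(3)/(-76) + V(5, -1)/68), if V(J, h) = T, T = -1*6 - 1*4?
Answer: 39999/323 ≈ 123.84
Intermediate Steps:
T = -10 (T = -6 - 4 = -10)
X(o) = 2*o*(-6 + o) (X(o) = (-6 + o)*(2*o) = 2*o*(-6 + o))
V(J, h) = -10
118 + 65*(X(3)/(-76) + V(5, -1)/68) = 118 + 65*((2*3*(-6 + 3))/(-76) - 10/68) = 118 + 65*((2*3*(-3))*(-1/76) - 10*1/68) = 118 + 65*(-18*(-1/76) - 5/34) = 118 + 65*(9/38 - 5/34) = 118 + 65*(29/323) = 118 + 1885/323 = 39999/323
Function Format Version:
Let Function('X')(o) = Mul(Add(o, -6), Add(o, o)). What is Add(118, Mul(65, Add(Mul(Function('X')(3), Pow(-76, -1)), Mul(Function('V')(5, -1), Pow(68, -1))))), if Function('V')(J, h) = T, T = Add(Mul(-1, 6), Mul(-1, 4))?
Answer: Rational(39999, 323) ≈ 123.84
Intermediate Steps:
T = -10 (T = Add(-6, -4) = -10)
Function('X')(o) = Mul(2, o, Add(-6, o)) (Function('X')(o) = Mul(Add(-6, o), Mul(2, o)) = Mul(2, o, Add(-6, o)))
Function('V')(J, h) = -10
Add(118, Mul(65, Add(Mul(Function('X')(3), Pow(-76, -1)), Mul(Function('V')(5, -1), Pow(68, -1))))) = Add(118, Mul(65, Add(Mul(Mul(2, 3, Add(-6, 3)), Pow(-76, -1)), Mul(-10, Pow(68, -1))))) = Add(118, Mul(65, Add(Mul(Mul(2, 3, -3), Rational(-1, 76)), Mul(-10, Rational(1, 68))))) = Add(118, Mul(65, Add(Mul(-18, Rational(-1, 76)), Rational(-5, 34)))) = Add(118, Mul(65, Add(Rational(9, 38), Rational(-5, 34)))) = Add(118, Mul(65, Rational(29, 323))) = Add(118, Rational(1885, 323)) = Rational(39999, 323)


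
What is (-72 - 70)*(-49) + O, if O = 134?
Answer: 7092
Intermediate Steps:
(-72 - 70)*(-49) + O = (-72 - 70)*(-49) + 134 = -142*(-49) + 134 = 6958 + 134 = 7092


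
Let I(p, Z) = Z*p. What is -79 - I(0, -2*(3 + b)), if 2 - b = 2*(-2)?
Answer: -79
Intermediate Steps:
b = 6 (b = 2 - 2*(-2) = 2 - 1*(-4) = 2 + 4 = 6)
-79 - I(0, -2*(3 + b)) = -79 - (-2*(3 + 6))*0 = -79 - (-2*9)*0 = -79 - (-18)*0 = -79 - 1*0 = -79 + 0 = -79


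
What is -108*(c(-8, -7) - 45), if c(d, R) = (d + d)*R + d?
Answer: -6372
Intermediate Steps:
c(d, R) = d + 2*R*d (c(d, R) = (2*d)*R + d = 2*R*d + d = d + 2*R*d)
-108*(c(-8, -7) - 45) = -108*(-8*(1 + 2*(-7)) - 45) = -108*(-8*(1 - 14) - 45) = -108*(-8*(-13) - 45) = -108*(104 - 45) = -108*59 = -6372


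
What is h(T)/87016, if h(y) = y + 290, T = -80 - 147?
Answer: 63/87016 ≈ 0.00072400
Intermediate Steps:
T = -227
h(y) = 290 + y
h(T)/87016 = (290 - 227)/87016 = 63*(1/87016) = 63/87016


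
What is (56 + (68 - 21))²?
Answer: 10609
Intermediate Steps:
(56 + (68 - 21))² = (56 + 47)² = 103² = 10609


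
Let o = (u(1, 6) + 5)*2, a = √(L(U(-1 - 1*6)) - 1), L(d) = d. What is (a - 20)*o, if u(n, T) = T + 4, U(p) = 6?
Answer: -600 + 30*√5 ≈ -532.92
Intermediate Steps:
u(n, T) = 4 + T
a = √5 (a = √(6 - 1) = √5 ≈ 2.2361)
o = 30 (o = ((4 + 6) + 5)*2 = (10 + 5)*2 = 15*2 = 30)
(a - 20)*o = (√5 - 20)*30 = (-20 + √5)*30 = -600 + 30*√5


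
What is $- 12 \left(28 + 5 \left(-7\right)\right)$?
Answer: $84$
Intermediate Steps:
$- 12 \left(28 + 5 \left(-7\right)\right) = - 12 \left(28 - 35\right) = \left(-12\right) \left(-7\right) = 84$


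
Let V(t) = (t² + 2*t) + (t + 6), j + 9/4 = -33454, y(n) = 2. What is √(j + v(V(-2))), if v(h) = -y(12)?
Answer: I*√133833/2 ≈ 182.92*I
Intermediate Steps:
j = -133825/4 (j = -9/4 - 33454 = -133825/4 ≈ -33456.)
V(t) = 6 + t² + 3*t (V(t) = (t² + 2*t) + (6 + t) = 6 + t² + 3*t)
v(h) = -2 (v(h) = -1*2 = -2)
√(j + v(V(-2))) = √(-133825/4 - 2) = √(-133833/4) = I*√133833/2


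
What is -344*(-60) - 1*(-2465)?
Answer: 23105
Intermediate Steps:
-344*(-60) - 1*(-2465) = 20640 + 2465 = 23105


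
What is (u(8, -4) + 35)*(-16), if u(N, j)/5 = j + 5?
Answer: -640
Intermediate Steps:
u(N, j) = 25 + 5*j (u(N, j) = 5*(j + 5) = 5*(5 + j) = 25 + 5*j)
(u(8, -4) + 35)*(-16) = ((25 + 5*(-4)) + 35)*(-16) = ((25 - 20) + 35)*(-16) = (5 + 35)*(-16) = 40*(-16) = -640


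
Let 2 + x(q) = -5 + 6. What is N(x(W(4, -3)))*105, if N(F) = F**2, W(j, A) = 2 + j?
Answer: 105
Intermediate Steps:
x(q) = -1 (x(q) = -2 + (-5 + 6) = -2 + 1 = -1)
N(x(W(4, -3)))*105 = (-1)**2*105 = 1*105 = 105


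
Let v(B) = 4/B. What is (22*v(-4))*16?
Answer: -352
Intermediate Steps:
(22*v(-4))*16 = (22*(4/(-4)))*16 = (22*(4*(-¼)))*16 = (22*(-1))*16 = -22*16 = -352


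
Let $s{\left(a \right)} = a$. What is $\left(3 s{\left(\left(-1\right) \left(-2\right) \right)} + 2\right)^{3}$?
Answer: $512$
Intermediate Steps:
$\left(3 s{\left(\left(-1\right) \left(-2\right) \right)} + 2\right)^{3} = \left(3 \left(\left(-1\right) \left(-2\right)\right) + 2\right)^{3} = \left(3 \cdot 2 + 2\right)^{3} = \left(6 + 2\right)^{3} = 8^{3} = 512$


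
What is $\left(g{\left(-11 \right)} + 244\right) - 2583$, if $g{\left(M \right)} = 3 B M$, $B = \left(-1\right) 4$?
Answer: $-2207$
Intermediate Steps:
$B = -4$
$g{\left(M \right)} = - 12 M$ ($g{\left(M \right)} = 3 \left(-4\right) M = - 12 M$)
$\left(g{\left(-11 \right)} + 244\right) - 2583 = \left(\left(-12\right) \left(-11\right) + 244\right) - 2583 = \left(132 + 244\right) - 2583 = 376 - 2583 = -2207$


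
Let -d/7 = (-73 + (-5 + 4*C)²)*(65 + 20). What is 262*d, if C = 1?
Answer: 11224080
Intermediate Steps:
d = 42840 (d = -7*(-73 + (-5 + 4*1)²)*(65 + 20) = -7*(-73 + (-5 + 4)²)*85 = -7*(-73 + (-1)²)*85 = -7*(-73 + 1)*85 = -(-504)*85 = -7*(-6120) = 42840)
262*d = 262*42840 = 11224080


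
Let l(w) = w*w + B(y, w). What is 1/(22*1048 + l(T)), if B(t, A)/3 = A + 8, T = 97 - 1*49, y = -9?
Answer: 1/25528 ≈ 3.9173e-5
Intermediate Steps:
T = 48 (T = 97 - 49 = 48)
B(t, A) = 24 + 3*A (B(t, A) = 3*(A + 8) = 3*(8 + A) = 24 + 3*A)
l(w) = 24 + w**2 + 3*w (l(w) = w*w + (24 + 3*w) = w**2 + (24 + 3*w) = 24 + w**2 + 3*w)
1/(22*1048 + l(T)) = 1/(22*1048 + (24 + 48**2 + 3*48)) = 1/(23056 + (24 + 2304 + 144)) = 1/(23056 + 2472) = 1/25528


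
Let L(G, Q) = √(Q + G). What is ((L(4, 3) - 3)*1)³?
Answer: -90 + 34*√7 ≈ -0.044455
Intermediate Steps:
L(G, Q) = √(G + Q)
((L(4, 3) - 3)*1)³ = ((√(4 + 3) - 3)*1)³ = ((√7 - 3)*1)³ = ((-3 + √7)*1)³ = (-3 + √7)³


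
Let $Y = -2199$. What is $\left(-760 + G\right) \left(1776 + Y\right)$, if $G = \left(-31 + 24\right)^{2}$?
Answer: $300753$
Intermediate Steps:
$G = 49$ ($G = \left(-7\right)^{2} = 49$)
$\left(-760 + G\right) \left(1776 + Y\right) = \left(-760 + 49\right) \left(1776 - 2199\right) = \left(-711\right) \left(-423\right) = 300753$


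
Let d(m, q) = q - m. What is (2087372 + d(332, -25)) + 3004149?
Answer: 5091164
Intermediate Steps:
(2087372 + d(332, -25)) + 3004149 = (2087372 + (-25 - 1*332)) + 3004149 = (2087372 + (-25 - 332)) + 3004149 = (2087372 - 357) + 3004149 = 2087015 + 3004149 = 5091164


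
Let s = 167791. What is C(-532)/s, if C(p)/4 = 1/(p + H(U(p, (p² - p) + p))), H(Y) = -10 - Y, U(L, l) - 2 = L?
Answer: -1/503373 ≈ -1.9866e-6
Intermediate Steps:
U(L, l) = 2 + L
C(p) = -⅓ (C(p) = 4/(p + (-10 - (2 + p))) = 4/(p + (-10 + (-2 - p))) = 4/(p + (-12 - p)) = 4/(-12) = 4*(-1/12) = -⅓)
C(-532)/s = -⅓/167791 = -⅓*1/167791 = -1/503373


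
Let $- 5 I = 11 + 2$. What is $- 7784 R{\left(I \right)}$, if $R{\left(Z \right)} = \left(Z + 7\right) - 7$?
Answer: $\frac{101192}{5} \approx 20238.0$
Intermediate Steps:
$I = - \frac{13}{5}$ ($I = - \frac{11 + 2}{5} = \left(- \frac{1}{5}\right) 13 = - \frac{13}{5} \approx -2.6$)
$R{\left(Z \right)} = Z$ ($R{\left(Z \right)} = \left(7 + Z\right) - 7 = Z$)
$- 7784 R{\left(I \right)} = \left(-7784\right) \left(- \frac{13}{5}\right) = \frac{101192}{5}$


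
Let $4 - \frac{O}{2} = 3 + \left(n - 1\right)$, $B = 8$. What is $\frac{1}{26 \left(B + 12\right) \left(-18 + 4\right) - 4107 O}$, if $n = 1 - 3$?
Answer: $- \frac{1}{40136} \approx -2.4915 \cdot 10^{-5}$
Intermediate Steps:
$n = -2$ ($n = 1 - 3 = -2$)
$O = 8$ ($O = 8 - 2 \left(3 - 3\right) = 8 - 0 = 8 + 0 = 8$)
$\frac{1}{26 \left(B + 12\right) \left(-18 + 4\right) - 4107 O} = \frac{1}{26 \left(8 + 12\right) \left(-18 + 4\right) - 32856} = \frac{1}{26 \cdot 20 \left(-14\right) - 32856} = \frac{1}{520 \left(-14\right) - 32856} = \frac{1}{-7280 - 32856} = \frac{1}{-40136} = - \frac{1}{40136}$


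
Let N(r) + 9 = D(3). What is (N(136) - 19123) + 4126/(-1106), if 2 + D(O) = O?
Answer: -10581506/553 ≈ -19135.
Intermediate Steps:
D(O) = -2 + O
N(r) = -8 (N(r) = -9 + (-2 + 3) = -9 + 1 = -8)
(N(136) - 19123) + 4126/(-1106) = (-8 - 19123) + 4126/(-1106) = -19131 + 4126*(-1/1106) = -19131 - 2063/553 = -10581506/553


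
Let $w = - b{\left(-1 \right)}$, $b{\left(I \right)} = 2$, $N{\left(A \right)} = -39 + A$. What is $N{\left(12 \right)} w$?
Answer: $54$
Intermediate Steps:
$w = -2$ ($w = \left(-1\right) 2 = -2$)
$N{\left(12 \right)} w = \left(-39 + 12\right) \left(-2\right) = \left(-27\right) \left(-2\right) = 54$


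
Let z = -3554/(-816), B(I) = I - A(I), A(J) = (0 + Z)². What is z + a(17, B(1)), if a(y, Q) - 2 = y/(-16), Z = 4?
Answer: 4319/816 ≈ 5.2929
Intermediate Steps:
A(J) = 16 (A(J) = (0 + 4)² = 4² = 16)
B(I) = -16 + I (B(I) = I - 1*16 = I - 16 = -16 + I)
a(y, Q) = 2 - y/16 (a(y, Q) = 2 + y/(-16) = 2 + y*(-1/16) = 2 - y/16)
z = 1777/408 (z = -3554*(-1/816) = 1777/408 ≈ 4.3554)
z + a(17, B(1)) = 1777/408 + (2 - 1/16*17) = 1777/408 + (2 - 17/16) = 1777/408 + 15/16 = 4319/816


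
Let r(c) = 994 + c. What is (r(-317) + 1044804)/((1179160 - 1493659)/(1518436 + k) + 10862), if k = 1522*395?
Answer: 738676236702/7674354371 ≈ 96.253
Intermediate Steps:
k = 601190
(r(-317) + 1044804)/((1179160 - 1493659)/(1518436 + k) + 10862) = ((994 - 317) + 1044804)/((1179160 - 1493659)/(1518436 + 601190) + 10862) = (677 + 1044804)/(-314499/2119626 + 10862) = 1045481/(-314499*1/2119626 + 10862) = 1045481/(-104833/706542 + 10862) = 1045481/(7674354371/706542) = 1045481*(706542/7674354371) = 738676236702/7674354371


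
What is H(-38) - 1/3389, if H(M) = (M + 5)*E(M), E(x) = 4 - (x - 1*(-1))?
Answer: -4585318/3389 ≈ -1353.0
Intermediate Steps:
E(x) = 3 - x (E(x) = 4 - (x + 1) = 4 - (1 + x) = 4 + (-1 - x) = 3 - x)
H(M) = (3 - M)*(5 + M) (H(M) = (M + 5)*(3 - M) = (5 + M)*(3 - M) = (3 - M)*(5 + M))
H(-38) - 1/3389 = -(-3 - 38)*(5 - 38) - 1/3389 = -1*(-41)*(-33) - 1*1/3389 = -1353 - 1/3389 = -4585318/3389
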